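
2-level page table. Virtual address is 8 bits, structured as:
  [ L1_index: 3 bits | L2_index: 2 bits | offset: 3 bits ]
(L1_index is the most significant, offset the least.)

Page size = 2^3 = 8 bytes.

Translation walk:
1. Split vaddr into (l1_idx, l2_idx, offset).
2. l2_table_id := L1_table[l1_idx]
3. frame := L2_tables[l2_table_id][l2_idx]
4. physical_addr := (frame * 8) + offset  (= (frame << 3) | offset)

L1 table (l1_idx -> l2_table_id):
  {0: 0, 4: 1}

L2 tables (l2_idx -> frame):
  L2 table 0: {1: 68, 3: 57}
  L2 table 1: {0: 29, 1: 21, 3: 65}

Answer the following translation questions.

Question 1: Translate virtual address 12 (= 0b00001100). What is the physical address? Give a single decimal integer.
vaddr = 12 = 0b00001100
Split: l1_idx=0, l2_idx=1, offset=4
L1[0] = 0
L2[0][1] = 68
paddr = 68 * 8 + 4 = 548

Answer: 548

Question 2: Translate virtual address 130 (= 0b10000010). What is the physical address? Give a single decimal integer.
vaddr = 130 = 0b10000010
Split: l1_idx=4, l2_idx=0, offset=2
L1[4] = 1
L2[1][0] = 29
paddr = 29 * 8 + 2 = 234

Answer: 234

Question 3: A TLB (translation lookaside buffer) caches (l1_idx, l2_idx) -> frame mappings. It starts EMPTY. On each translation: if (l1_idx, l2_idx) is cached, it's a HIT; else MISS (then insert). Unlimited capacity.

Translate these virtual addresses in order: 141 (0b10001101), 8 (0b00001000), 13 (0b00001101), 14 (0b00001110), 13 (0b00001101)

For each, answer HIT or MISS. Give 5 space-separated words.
Answer: MISS MISS HIT HIT HIT

Derivation:
vaddr=141: (4,1) not in TLB -> MISS, insert
vaddr=8: (0,1) not in TLB -> MISS, insert
vaddr=13: (0,1) in TLB -> HIT
vaddr=14: (0,1) in TLB -> HIT
vaddr=13: (0,1) in TLB -> HIT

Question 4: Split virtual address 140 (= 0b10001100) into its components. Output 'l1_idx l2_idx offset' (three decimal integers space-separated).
vaddr = 140 = 0b10001100
  top 3 bits -> l1_idx = 4
  next 2 bits -> l2_idx = 1
  bottom 3 bits -> offset = 4

Answer: 4 1 4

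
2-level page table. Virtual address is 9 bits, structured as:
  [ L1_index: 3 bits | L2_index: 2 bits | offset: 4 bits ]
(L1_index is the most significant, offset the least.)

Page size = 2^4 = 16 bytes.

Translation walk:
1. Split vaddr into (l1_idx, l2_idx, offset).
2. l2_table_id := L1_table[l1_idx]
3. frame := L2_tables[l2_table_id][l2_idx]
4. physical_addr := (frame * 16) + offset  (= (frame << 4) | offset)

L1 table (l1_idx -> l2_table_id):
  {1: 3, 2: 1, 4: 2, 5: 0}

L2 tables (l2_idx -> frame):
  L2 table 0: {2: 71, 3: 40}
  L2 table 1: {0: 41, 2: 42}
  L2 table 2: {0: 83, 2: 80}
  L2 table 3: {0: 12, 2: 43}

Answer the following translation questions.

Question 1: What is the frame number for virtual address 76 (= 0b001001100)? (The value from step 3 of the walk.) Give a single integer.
Answer: 12

Derivation:
vaddr = 76: l1_idx=1, l2_idx=0
L1[1] = 3; L2[3][0] = 12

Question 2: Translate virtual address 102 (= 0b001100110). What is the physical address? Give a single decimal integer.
Answer: 694

Derivation:
vaddr = 102 = 0b001100110
Split: l1_idx=1, l2_idx=2, offset=6
L1[1] = 3
L2[3][2] = 43
paddr = 43 * 16 + 6 = 694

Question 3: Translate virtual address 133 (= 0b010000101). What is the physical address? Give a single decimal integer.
vaddr = 133 = 0b010000101
Split: l1_idx=2, l2_idx=0, offset=5
L1[2] = 1
L2[1][0] = 41
paddr = 41 * 16 + 5 = 661

Answer: 661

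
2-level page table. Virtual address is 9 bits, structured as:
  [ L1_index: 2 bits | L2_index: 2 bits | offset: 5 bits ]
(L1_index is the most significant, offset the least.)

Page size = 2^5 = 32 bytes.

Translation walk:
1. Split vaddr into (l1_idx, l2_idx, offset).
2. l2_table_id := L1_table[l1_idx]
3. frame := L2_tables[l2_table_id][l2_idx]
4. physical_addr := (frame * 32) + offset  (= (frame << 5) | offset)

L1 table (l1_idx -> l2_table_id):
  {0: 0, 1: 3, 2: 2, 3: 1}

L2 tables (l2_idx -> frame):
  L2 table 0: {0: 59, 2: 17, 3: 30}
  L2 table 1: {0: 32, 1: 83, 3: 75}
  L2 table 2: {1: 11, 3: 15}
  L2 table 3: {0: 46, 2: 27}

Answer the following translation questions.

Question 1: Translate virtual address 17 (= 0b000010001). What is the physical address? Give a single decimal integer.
vaddr = 17 = 0b000010001
Split: l1_idx=0, l2_idx=0, offset=17
L1[0] = 0
L2[0][0] = 59
paddr = 59 * 32 + 17 = 1905

Answer: 1905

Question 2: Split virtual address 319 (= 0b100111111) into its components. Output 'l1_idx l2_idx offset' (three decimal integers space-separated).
vaddr = 319 = 0b100111111
  top 2 bits -> l1_idx = 2
  next 2 bits -> l2_idx = 1
  bottom 5 bits -> offset = 31

Answer: 2 1 31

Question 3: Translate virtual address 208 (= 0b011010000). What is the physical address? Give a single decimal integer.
vaddr = 208 = 0b011010000
Split: l1_idx=1, l2_idx=2, offset=16
L1[1] = 3
L2[3][2] = 27
paddr = 27 * 32 + 16 = 880

Answer: 880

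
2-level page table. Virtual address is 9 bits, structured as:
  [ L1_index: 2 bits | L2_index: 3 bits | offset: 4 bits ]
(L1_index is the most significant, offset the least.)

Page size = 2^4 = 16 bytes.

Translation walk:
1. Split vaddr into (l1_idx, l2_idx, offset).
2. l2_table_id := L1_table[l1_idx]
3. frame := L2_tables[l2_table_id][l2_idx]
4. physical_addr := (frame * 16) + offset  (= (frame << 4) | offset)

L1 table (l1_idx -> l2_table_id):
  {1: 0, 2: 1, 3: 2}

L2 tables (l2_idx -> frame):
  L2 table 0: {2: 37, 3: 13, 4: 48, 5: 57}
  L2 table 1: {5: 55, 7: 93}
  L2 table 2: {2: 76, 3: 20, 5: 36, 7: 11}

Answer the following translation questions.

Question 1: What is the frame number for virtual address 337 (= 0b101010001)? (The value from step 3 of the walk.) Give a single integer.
Answer: 55

Derivation:
vaddr = 337: l1_idx=2, l2_idx=5
L1[2] = 1; L2[1][5] = 55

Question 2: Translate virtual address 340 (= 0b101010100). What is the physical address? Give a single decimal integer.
Answer: 884

Derivation:
vaddr = 340 = 0b101010100
Split: l1_idx=2, l2_idx=5, offset=4
L1[2] = 1
L2[1][5] = 55
paddr = 55 * 16 + 4 = 884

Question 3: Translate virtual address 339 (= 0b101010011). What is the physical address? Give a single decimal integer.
vaddr = 339 = 0b101010011
Split: l1_idx=2, l2_idx=5, offset=3
L1[2] = 1
L2[1][5] = 55
paddr = 55 * 16 + 3 = 883

Answer: 883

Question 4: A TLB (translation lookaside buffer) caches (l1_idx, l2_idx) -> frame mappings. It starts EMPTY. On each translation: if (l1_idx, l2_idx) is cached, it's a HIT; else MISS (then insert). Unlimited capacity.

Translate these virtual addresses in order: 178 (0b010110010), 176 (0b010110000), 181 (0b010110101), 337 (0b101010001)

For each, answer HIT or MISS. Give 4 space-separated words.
vaddr=178: (1,3) not in TLB -> MISS, insert
vaddr=176: (1,3) in TLB -> HIT
vaddr=181: (1,3) in TLB -> HIT
vaddr=337: (2,5) not in TLB -> MISS, insert

Answer: MISS HIT HIT MISS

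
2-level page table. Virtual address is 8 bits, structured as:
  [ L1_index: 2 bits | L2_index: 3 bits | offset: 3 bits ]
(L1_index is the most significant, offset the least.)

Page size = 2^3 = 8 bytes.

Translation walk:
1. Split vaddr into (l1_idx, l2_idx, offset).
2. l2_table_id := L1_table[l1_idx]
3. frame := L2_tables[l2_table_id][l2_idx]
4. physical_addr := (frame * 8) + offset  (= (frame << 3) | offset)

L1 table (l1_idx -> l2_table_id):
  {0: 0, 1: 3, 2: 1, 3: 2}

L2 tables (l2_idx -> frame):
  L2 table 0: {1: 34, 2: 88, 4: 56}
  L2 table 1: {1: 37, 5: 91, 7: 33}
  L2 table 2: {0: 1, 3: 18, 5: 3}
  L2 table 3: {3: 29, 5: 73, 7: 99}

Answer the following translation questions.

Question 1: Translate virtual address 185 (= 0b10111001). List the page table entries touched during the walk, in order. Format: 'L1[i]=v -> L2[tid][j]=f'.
Answer: L1[2]=1 -> L2[1][7]=33

Derivation:
vaddr = 185 = 0b10111001
Split: l1_idx=2, l2_idx=7, offset=1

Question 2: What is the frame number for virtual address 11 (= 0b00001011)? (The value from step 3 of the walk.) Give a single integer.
vaddr = 11: l1_idx=0, l2_idx=1
L1[0] = 0; L2[0][1] = 34

Answer: 34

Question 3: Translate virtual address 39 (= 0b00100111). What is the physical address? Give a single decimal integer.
vaddr = 39 = 0b00100111
Split: l1_idx=0, l2_idx=4, offset=7
L1[0] = 0
L2[0][4] = 56
paddr = 56 * 8 + 7 = 455

Answer: 455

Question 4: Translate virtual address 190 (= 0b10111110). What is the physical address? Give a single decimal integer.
Answer: 270

Derivation:
vaddr = 190 = 0b10111110
Split: l1_idx=2, l2_idx=7, offset=6
L1[2] = 1
L2[1][7] = 33
paddr = 33 * 8 + 6 = 270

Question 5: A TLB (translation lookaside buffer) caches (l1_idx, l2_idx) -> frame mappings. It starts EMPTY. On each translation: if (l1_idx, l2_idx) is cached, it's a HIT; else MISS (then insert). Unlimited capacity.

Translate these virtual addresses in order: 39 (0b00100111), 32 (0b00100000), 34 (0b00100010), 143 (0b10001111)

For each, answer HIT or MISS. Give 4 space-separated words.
vaddr=39: (0,4) not in TLB -> MISS, insert
vaddr=32: (0,4) in TLB -> HIT
vaddr=34: (0,4) in TLB -> HIT
vaddr=143: (2,1) not in TLB -> MISS, insert

Answer: MISS HIT HIT MISS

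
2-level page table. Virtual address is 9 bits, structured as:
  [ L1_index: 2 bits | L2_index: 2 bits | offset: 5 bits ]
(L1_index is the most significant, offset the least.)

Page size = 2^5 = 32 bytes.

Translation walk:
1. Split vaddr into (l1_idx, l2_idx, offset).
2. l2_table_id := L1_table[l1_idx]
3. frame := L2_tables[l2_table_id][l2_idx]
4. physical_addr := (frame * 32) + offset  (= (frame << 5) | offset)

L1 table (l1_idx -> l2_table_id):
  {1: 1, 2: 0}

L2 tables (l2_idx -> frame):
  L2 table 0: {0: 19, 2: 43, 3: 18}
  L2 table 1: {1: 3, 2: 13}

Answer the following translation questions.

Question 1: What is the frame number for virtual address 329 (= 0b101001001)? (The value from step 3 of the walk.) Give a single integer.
Answer: 43

Derivation:
vaddr = 329: l1_idx=2, l2_idx=2
L1[2] = 0; L2[0][2] = 43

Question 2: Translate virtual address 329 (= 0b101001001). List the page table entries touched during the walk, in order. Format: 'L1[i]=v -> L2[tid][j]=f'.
vaddr = 329 = 0b101001001
Split: l1_idx=2, l2_idx=2, offset=9

Answer: L1[2]=0 -> L2[0][2]=43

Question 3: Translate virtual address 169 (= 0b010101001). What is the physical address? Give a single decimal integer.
Answer: 105

Derivation:
vaddr = 169 = 0b010101001
Split: l1_idx=1, l2_idx=1, offset=9
L1[1] = 1
L2[1][1] = 3
paddr = 3 * 32 + 9 = 105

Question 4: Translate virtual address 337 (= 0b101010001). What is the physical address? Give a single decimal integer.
Answer: 1393

Derivation:
vaddr = 337 = 0b101010001
Split: l1_idx=2, l2_idx=2, offset=17
L1[2] = 0
L2[0][2] = 43
paddr = 43 * 32 + 17 = 1393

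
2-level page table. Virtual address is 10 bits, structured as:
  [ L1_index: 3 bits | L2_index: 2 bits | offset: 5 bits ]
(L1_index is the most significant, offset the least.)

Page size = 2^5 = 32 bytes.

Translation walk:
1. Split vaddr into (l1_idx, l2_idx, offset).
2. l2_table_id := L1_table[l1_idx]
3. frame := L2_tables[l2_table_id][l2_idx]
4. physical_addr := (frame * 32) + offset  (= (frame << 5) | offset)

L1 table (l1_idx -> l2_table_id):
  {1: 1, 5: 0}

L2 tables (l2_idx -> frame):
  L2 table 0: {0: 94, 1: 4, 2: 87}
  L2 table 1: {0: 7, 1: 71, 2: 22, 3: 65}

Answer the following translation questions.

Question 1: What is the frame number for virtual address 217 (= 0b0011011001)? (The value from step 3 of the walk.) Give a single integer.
vaddr = 217: l1_idx=1, l2_idx=2
L1[1] = 1; L2[1][2] = 22

Answer: 22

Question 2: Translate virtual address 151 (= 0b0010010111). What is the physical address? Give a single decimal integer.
Answer: 247

Derivation:
vaddr = 151 = 0b0010010111
Split: l1_idx=1, l2_idx=0, offset=23
L1[1] = 1
L2[1][0] = 7
paddr = 7 * 32 + 23 = 247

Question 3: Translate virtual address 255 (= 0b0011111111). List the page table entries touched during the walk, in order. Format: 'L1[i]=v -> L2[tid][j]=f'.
Answer: L1[1]=1 -> L2[1][3]=65

Derivation:
vaddr = 255 = 0b0011111111
Split: l1_idx=1, l2_idx=3, offset=31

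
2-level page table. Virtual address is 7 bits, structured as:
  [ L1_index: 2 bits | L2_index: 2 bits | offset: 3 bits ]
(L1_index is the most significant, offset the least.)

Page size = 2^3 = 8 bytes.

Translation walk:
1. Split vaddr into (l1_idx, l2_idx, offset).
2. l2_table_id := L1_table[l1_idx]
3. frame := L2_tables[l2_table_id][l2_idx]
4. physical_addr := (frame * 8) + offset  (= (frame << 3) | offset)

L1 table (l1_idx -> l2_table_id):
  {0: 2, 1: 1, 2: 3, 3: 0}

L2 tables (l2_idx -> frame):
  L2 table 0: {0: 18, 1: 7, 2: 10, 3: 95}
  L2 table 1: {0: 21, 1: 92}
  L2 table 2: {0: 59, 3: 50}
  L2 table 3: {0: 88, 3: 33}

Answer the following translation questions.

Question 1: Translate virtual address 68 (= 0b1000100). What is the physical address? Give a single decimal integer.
Answer: 708

Derivation:
vaddr = 68 = 0b1000100
Split: l1_idx=2, l2_idx=0, offset=4
L1[2] = 3
L2[3][0] = 88
paddr = 88 * 8 + 4 = 708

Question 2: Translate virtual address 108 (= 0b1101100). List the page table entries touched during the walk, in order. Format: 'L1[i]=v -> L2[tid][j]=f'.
Answer: L1[3]=0 -> L2[0][1]=7

Derivation:
vaddr = 108 = 0b1101100
Split: l1_idx=3, l2_idx=1, offset=4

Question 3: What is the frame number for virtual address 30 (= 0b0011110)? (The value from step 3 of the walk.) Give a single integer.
Answer: 50

Derivation:
vaddr = 30: l1_idx=0, l2_idx=3
L1[0] = 2; L2[2][3] = 50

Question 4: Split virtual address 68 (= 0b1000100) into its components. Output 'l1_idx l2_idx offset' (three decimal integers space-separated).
vaddr = 68 = 0b1000100
  top 2 bits -> l1_idx = 2
  next 2 bits -> l2_idx = 0
  bottom 3 bits -> offset = 4

Answer: 2 0 4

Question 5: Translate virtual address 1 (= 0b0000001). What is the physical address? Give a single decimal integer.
vaddr = 1 = 0b0000001
Split: l1_idx=0, l2_idx=0, offset=1
L1[0] = 2
L2[2][0] = 59
paddr = 59 * 8 + 1 = 473

Answer: 473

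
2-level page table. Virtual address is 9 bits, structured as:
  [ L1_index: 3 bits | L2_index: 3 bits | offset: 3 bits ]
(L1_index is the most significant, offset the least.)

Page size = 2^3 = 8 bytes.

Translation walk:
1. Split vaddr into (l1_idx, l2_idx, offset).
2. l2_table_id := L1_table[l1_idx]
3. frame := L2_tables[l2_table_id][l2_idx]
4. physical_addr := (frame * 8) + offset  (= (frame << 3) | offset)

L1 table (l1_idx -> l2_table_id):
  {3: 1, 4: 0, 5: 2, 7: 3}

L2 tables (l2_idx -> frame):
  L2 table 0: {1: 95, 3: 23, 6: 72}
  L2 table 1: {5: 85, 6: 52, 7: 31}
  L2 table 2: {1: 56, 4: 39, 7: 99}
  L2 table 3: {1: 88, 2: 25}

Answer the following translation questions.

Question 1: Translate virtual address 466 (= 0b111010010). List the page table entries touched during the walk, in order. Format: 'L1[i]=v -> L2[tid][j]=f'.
vaddr = 466 = 0b111010010
Split: l1_idx=7, l2_idx=2, offset=2

Answer: L1[7]=3 -> L2[3][2]=25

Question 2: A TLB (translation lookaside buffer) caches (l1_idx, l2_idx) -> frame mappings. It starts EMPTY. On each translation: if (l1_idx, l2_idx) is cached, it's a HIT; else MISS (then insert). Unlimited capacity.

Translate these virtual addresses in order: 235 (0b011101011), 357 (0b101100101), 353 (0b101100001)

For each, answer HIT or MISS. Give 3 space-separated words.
vaddr=235: (3,5) not in TLB -> MISS, insert
vaddr=357: (5,4) not in TLB -> MISS, insert
vaddr=353: (5,4) in TLB -> HIT

Answer: MISS MISS HIT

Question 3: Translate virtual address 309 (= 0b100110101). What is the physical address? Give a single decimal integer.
vaddr = 309 = 0b100110101
Split: l1_idx=4, l2_idx=6, offset=5
L1[4] = 0
L2[0][6] = 72
paddr = 72 * 8 + 5 = 581

Answer: 581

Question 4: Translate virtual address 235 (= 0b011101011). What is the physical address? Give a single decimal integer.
Answer: 683

Derivation:
vaddr = 235 = 0b011101011
Split: l1_idx=3, l2_idx=5, offset=3
L1[3] = 1
L2[1][5] = 85
paddr = 85 * 8 + 3 = 683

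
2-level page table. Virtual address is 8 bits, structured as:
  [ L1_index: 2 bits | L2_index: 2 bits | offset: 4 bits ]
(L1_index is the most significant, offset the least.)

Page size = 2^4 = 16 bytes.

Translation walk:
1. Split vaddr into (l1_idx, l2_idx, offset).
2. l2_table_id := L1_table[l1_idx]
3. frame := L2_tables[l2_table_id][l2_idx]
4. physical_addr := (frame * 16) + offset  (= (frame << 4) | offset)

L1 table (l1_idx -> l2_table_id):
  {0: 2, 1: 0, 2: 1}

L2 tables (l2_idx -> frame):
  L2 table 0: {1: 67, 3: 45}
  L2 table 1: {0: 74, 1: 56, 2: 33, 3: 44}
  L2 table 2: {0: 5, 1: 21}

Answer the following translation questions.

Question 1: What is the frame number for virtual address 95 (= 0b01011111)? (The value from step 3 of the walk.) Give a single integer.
Answer: 67

Derivation:
vaddr = 95: l1_idx=1, l2_idx=1
L1[1] = 0; L2[0][1] = 67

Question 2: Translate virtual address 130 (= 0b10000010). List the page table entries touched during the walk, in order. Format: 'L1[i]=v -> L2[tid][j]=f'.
vaddr = 130 = 0b10000010
Split: l1_idx=2, l2_idx=0, offset=2

Answer: L1[2]=1 -> L2[1][0]=74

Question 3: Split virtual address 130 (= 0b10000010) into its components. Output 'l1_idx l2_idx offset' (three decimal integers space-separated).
Answer: 2 0 2

Derivation:
vaddr = 130 = 0b10000010
  top 2 bits -> l1_idx = 2
  next 2 bits -> l2_idx = 0
  bottom 4 bits -> offset = 2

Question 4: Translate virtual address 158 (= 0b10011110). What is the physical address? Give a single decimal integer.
Answer: 910

Derivation:
vaddr = 158 = 0b10011110
Split: l1_idx=2, l2_idx=1, offset=14
L1[2] = 1
L2[1][1] = 56
paddr = 56 * 16 + 14 = 910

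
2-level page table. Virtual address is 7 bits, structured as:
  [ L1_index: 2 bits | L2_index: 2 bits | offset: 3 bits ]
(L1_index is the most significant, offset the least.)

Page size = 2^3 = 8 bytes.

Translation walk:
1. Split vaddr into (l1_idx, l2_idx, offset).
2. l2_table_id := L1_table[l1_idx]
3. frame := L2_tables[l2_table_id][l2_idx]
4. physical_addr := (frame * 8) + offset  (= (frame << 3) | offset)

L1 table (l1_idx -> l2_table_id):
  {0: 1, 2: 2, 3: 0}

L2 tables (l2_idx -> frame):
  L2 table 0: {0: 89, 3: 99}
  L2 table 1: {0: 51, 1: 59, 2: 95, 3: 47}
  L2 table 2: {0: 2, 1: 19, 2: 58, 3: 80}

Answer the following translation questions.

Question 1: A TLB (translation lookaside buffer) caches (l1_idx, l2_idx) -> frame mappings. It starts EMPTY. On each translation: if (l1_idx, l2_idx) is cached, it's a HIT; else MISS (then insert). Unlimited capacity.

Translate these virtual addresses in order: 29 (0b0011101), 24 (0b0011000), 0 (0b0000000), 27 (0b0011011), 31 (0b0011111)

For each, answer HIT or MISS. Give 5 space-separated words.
vaddr=29: (0,3) not in TLB -> MISS, insert
vaddr=24: (0,3) in TLB -> HIT
vaddr=0: (0,0) not in TLB -> MISS, insert
vaddr=27: (0,3) in TLB -> HIT
vaddr=31: (0,3) in TLB -> HIT

Answer: MISS HIT MISS HIT HIT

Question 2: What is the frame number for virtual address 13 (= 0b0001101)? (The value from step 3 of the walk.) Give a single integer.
vaddr = 13: l1_idx=0, l2_idx=1
L1[0] = 1; L2[1][1] = 59

Answer: 59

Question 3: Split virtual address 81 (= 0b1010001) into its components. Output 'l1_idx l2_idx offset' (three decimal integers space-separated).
Answer: 2 2 1

Derivation:
vaddr = 81 = 0b1010001
  top 2 bits -> l1_idx = 2
  next 2 bits -> l2_idx = 2
  bottom 3 bits -> offset = 1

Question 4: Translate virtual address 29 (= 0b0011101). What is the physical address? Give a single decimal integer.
vaddr = 29 = 0b0011101
Split: l1_idx=0, l2_idx=3, offset=5
L1[0] = 1
L2[1][3] = 47
paddr = 47 * 8 + 5 = 381

Answer: 381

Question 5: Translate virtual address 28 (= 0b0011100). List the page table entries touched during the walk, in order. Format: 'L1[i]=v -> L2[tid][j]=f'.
Answer: L1[0]=1 -> L2[1][3]=47

Derivation:
vaddr = 28 = 0b0011100
Split: l1_idx=0, l2_idx=3, offset=4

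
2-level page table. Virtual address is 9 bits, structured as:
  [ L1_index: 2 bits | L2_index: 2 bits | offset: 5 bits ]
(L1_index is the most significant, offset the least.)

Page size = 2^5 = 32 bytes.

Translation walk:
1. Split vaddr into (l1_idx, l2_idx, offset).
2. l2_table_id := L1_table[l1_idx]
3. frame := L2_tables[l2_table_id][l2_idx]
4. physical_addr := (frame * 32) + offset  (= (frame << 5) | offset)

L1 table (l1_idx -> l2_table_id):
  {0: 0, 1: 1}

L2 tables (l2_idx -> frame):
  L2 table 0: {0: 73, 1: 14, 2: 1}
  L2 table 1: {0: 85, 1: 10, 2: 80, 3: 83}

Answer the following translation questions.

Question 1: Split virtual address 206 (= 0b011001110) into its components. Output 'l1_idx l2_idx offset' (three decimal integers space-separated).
vaddr = 206 = 0b011001110
  top 2 bits -> l1_idx = 1
  next 2 bits -> l2_idx = 2
  bottom 5 bits -> offset = 14

Answer: 1 2 14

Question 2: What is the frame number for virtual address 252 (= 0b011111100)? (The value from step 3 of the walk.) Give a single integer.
Answer: 83

Derivation:
vaddr = 252: l1_idx=1, l2_idx=3
L1[1] = 1; L2[1][3] = 83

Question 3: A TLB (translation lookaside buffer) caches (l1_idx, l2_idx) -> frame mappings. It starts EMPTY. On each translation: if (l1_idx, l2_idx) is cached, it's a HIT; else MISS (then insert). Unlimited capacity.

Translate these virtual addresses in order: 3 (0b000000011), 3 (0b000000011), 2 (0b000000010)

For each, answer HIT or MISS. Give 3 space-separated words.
vaddr=3: (0,0) not in TLB -> MISS, insert
vaddr=3: (0,0) in TLB -> HIT
vaddr=2: (0,0) in TLB -> HIT

Answer: MISS HIT HIT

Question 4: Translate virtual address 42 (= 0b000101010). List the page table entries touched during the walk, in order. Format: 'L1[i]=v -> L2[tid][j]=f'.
Answer: L1[0]=0 -> L2[0][1]=14

Derivation:
vaddr = 42 = 0b000101010
Split: l1_idx=0, l2_idx=1, offset=10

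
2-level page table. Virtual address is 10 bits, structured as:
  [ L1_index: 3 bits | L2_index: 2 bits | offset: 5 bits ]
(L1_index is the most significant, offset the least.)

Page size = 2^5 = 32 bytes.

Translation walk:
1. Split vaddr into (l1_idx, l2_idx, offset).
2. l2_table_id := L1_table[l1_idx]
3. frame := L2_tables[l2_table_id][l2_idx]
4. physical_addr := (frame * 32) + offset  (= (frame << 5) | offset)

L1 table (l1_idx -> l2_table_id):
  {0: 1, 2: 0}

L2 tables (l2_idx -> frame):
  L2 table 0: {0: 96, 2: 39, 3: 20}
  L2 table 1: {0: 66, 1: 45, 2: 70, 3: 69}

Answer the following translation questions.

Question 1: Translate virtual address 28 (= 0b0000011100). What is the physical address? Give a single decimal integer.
Answer: 2140

Derivation:
vaddr = 28 = 0b0000011100
Split: l1_idx=0, l2_idx=0, offset=28
L1[0] = 1
L2[1][0] = 66
paddr = 66 * 32 + 28 = 2140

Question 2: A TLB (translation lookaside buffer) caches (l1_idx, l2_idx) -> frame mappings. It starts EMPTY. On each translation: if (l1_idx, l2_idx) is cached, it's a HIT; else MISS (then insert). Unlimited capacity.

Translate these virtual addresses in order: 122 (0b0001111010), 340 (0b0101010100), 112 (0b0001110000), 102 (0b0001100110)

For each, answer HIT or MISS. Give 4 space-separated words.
Answer: MISS MISS HIT HIT

Derivation:
vaddr=122: (0,3) not in TLB -> MISS, insert
vaddr=340: (2,2) not in TLB -> MISS, insert
vaddr=112: (0,3) in TLB -> HIT
vaddr=102: (0,3) in TLB -> HIT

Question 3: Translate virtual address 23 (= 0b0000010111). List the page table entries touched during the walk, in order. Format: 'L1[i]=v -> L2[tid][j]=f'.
vaddr = 23 = 0b0000010111
Split: l1_idx=0, l2_idx=0, offset=23

Answer: L1[0]=1 -> L2[1][0]=66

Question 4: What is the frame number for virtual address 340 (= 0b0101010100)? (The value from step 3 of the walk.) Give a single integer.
Answer: 39

Derivation:
vaddr = 340: l1_idx=2, l2_idx=2
L1[2] = 0; L2[0][2] = 39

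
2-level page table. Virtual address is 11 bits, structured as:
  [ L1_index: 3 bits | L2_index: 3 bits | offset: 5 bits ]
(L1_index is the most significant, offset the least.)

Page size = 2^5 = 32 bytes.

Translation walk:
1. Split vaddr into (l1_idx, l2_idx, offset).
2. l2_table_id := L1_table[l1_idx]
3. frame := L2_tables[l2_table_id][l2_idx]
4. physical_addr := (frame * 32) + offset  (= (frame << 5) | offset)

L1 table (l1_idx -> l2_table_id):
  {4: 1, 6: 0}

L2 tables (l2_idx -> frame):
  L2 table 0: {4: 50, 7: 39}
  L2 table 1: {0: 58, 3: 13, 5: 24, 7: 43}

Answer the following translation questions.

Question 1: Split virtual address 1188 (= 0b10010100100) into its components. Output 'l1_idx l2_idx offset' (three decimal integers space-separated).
vaddr = 1188 = 0b10010100100
  top 3 bits -> l1_idx = 4
  next 3 bits -> l2_idx = 5
  bottom 5 bits -> offset = 4

Answer: 4 5 4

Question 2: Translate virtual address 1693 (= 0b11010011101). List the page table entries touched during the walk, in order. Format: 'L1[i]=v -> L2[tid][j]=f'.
Answer: L1[6]=0 -> L2[0][4]=50

Derivation:
vaddr = 1693 = 0b11010011101
Split: l1_idx=6, l2_idx=4, offset=29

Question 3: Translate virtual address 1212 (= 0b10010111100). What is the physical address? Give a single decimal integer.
vaddr = 1212 = 0b10010111100
Split: l1_idx=4, l2_idx=5, offset=28
L1[4] = 1
L2[1][5] = 24
paddr = 24 * 32 + 28 = 796

Answer: 796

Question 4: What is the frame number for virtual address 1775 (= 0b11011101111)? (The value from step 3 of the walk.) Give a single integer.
vaddr = 1775: l1_idx=6, l2_idx=7
L1[6] = 0; L2[0][7] = 39

Answer: 39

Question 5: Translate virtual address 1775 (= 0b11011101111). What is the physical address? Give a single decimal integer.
Answer: 1263

Derivation:
vaddr = 1775 = 0b11011101111
Split: l1_idx=6, l2_idx=7, offset=15
L1[6] = 0
L2[0][7] = 39
paddr = 39 * 32 + 15 = 1263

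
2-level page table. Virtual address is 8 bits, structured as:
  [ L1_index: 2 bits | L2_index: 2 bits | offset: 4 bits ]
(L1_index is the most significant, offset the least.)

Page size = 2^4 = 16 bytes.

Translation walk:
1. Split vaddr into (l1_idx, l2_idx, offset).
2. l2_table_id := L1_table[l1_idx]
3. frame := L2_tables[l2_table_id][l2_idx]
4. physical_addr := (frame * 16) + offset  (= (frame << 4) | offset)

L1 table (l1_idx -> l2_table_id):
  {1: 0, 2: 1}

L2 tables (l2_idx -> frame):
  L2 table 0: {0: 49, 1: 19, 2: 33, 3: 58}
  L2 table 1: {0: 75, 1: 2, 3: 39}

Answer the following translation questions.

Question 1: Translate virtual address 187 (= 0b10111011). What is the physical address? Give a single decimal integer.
Answer: 635

Derivation:
vaddr = 187 = 0b10111011
Split: l1_idx=2, l2_idx=3, offset=11
L1[2] = 1
L2[1][3] = 39
paddr = 39 * 16 + 11 = 635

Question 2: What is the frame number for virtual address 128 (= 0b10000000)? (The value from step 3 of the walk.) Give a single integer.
vaddr = 128: l1_idx=2, l2_idx=0
L1[2] = 1; L2[1][0] = 75

Answer: 75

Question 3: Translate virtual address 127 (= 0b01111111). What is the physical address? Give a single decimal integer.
vaddr = 127 = 0b01111111
Split: l1_idx=1, l2_idx=3, offset=15
L1[1] = 0
L2[0][3] = 58
paddr = 58 * 16 + 15 = 943

Answer: 943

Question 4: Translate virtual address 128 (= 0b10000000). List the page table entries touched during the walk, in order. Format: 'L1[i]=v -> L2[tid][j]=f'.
Answer: L1[2]=1 -> L2[1][0]=75

Derivation:
vaddr = 128 = 0b10000000
Split: l1_idx=2, l2_idx=0, offset=0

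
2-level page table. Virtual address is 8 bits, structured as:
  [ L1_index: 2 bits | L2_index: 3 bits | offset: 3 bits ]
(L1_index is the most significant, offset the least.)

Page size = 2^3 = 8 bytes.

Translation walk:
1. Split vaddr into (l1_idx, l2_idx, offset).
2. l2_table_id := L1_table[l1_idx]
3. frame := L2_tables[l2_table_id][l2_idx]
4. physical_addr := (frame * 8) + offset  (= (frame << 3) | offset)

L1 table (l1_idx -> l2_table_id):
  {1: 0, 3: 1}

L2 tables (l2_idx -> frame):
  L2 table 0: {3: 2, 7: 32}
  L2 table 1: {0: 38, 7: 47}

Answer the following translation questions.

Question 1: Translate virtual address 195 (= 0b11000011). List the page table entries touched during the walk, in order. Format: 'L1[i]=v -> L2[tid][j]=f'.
Answer: L1[3]=1 -> L2[1][0]=38

Derivation:
vaddr = 195 = 0b11000011
Split: l1_idx=3, l2_idx=0, offset=3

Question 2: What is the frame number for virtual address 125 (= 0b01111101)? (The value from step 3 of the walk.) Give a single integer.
Answer: 32

Derivation:
vaddr = 125: l1_idx=1, l2_idx=7
L1[1] = 0; L2[0][7] = 32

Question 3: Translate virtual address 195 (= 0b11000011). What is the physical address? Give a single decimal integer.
vaddr = 195 = 0b11000011
Split: l1_idx=3, l2_idx=0, offset=3
L1[3] = 1
L2[1][0] = 38
paddr = 38 * 8 + 3 = 307

Answer: 307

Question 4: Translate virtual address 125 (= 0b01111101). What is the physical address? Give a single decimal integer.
Answer: 261

Derivation:
vaddr = 125 = 0b01111101
Split: l1_idx=1, l2_idx=7, offset=5
L1[1] = 0
L2[0][7] = 32
paddr = 32 * 8 + 5 = 261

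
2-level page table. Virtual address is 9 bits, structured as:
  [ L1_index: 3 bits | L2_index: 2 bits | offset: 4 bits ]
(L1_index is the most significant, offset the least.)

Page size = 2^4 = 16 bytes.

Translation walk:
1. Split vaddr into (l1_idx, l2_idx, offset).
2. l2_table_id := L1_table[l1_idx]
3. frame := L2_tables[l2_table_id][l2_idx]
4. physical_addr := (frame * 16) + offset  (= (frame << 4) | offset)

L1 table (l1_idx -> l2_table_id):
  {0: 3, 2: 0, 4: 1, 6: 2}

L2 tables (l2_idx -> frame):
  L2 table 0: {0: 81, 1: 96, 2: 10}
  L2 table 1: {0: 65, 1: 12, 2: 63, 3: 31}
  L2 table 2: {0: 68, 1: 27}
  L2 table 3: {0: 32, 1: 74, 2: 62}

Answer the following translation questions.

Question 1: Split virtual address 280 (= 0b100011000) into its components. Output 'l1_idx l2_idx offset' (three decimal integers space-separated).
vaddr = 280 = 0b100011000
  top 3 bits -> l1_idx = 4
  next 2 bits -> l2_idx = 1
  bottom 4 bits -> offset = 8

Answer: 4 1 8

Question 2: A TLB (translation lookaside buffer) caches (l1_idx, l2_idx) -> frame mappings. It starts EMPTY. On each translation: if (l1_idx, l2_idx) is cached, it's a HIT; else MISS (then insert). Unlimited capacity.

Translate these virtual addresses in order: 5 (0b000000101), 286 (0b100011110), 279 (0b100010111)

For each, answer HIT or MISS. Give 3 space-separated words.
vaddr=5: (0,0) not in TLB -> MISS, insert
vaddr=286: (4,1) not in TLB -> MISS, insert
vaddr=279: (4,1) in TLB -> HIT

Answer: MISS MISS HIT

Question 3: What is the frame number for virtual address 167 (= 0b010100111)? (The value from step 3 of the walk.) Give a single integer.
Answer: 10

Derivation:
vaddr = 167: l1_idx=2, l2_idx=2
L1[2] = 0; L2[0][2] = 10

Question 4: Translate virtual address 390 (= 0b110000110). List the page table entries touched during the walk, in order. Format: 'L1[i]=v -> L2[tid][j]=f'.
Answer: L1[6]=2 -> L2[2][0]=68

Derivation:
vaddr = 390 = 0b110000110
Split: l1_idx=6, l2_idx=0, offset=6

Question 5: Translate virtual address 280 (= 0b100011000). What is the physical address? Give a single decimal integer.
vaddr = 280 = 0b100011000
Split: l1_idx=4, l2_idx=1, offset=8
L1[4] = 1
L2[1][1] = 12
paddr = 12 * 16 + 8 = 200

Answer: 200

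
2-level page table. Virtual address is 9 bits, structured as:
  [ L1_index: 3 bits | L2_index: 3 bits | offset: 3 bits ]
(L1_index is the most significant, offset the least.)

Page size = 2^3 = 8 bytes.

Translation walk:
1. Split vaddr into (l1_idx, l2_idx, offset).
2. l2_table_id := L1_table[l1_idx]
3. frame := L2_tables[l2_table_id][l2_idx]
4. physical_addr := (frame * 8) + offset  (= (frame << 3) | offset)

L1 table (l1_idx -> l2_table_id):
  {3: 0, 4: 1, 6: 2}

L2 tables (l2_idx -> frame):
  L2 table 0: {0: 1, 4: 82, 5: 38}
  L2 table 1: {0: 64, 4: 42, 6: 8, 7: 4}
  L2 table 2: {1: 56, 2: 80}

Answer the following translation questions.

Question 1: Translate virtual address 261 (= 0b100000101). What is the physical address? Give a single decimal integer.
vaddr = 261 = 0b100000101
Split: l1_idx=4, l2_idx=0, offset=5
L1[4] = 1
L2[1][0] = 64
paddr = 64 * 8 + 5 = 517

Answer: 517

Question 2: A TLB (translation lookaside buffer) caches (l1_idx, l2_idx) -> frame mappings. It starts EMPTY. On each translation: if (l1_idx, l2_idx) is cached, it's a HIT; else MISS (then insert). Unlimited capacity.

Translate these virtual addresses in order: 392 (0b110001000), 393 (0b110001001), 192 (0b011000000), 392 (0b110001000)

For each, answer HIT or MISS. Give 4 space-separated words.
vaddr=392: (6,1) not in TLB -> MISS, insert
vaddr=393: (6,1) in TLB -> HIT
vaddr=192: (3,0) not in TLB -> MISS, insert
vaddr=392: (6,1) in TLB -> HIT

Answer: MISS HIT MISS HIT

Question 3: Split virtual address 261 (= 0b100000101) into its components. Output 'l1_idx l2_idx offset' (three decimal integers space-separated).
vaddr = 261 = 0b100000101
  top 3 bits -> l1_idx = 4
  next 3 bits -> l2_idx = 0
  bottom 3 bits -> offset = 5

Answer: 4 0 5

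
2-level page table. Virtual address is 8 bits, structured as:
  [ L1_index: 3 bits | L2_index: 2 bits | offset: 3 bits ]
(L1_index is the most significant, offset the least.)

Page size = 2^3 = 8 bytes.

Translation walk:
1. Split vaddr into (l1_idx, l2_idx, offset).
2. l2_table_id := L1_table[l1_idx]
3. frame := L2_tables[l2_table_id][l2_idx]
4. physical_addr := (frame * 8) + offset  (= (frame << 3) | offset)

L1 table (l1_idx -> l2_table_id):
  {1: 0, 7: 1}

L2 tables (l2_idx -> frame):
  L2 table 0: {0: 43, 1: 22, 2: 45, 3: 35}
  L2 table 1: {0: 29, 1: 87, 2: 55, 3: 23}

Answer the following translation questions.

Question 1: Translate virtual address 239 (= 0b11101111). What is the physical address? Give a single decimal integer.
Answer: 703

Derivation:
vaddr = 239 = 0b11101111
Split: l1_idx=7, l2_idx=1, offset=7
L1[7] = 1
L2[1][1] = 87
paddr = 87 * 8 + 7 = 703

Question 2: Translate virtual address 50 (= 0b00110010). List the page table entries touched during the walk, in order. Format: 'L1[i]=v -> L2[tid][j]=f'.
Answer: L1[1]=0 -> L2[0][2]=45

Derivation:
vaddr = 50 = 0b00110010
Split: l1_idx=1, l2_idx=2, offset=2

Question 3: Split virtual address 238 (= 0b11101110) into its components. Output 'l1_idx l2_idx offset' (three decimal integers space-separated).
Answer: 7 1 6

Derivation:
vaddr = 238 = 0b11101110
  top 3 bits -> l1_idx = 7
  next 2 bits -> l2_idx = 1
  bottom 3 bits -> offset = 6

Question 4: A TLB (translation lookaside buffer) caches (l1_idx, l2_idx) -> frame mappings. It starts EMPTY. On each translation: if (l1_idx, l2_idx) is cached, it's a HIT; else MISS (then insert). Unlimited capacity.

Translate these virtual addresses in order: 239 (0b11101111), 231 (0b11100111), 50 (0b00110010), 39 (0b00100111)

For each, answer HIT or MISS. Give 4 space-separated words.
vaddr=239: (7,1) not in TLB -> MISS, insert
vaddr=231: (7,0) not in TLB -> MISS, insert
vaddr=50: (1,2) not in TLB -> MISS, insert
vaddr=39: (1,0) not in TLB -> MISS, insert

Answer: MISS MISS MISS MISS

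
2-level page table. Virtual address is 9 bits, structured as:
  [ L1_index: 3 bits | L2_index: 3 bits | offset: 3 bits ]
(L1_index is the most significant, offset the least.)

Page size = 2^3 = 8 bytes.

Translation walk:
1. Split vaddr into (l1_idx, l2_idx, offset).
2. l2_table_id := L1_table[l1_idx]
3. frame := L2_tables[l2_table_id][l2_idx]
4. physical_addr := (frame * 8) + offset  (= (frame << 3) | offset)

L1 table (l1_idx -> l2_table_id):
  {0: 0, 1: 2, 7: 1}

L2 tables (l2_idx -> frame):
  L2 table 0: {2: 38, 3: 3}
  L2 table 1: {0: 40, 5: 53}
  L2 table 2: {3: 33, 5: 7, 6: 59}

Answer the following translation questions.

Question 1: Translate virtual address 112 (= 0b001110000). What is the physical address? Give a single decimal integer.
Answer: 472

Derivation:
vaddr = 112 = 0b001110000
Split: l1_idx=1, l2_idx=6, offset=0
L1[1] = 2
L2[2][6] = 59
paddr = 59 * 8 + 0 = 472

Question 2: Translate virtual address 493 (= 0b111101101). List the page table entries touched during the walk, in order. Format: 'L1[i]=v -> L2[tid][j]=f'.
vaddr = 493 = 0b111101101
Split: l1_idx=7, l2_idx=5, offset=5

Answer: L1[7]=1 -> L2[1][5]=53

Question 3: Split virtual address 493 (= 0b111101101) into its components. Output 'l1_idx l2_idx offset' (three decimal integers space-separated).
vaddr = 493 = 0b111101101
  top 3 bits -> l1_idx = 7
  next 3 bits -> l2_idx = 5
  bottom 3 bits -> offset = 5

Answer: 7 5 5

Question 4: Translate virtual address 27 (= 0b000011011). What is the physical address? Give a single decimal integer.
Answer: 27

Derivation:
vaddr = 27 = 0b000011011
Split: l1_idx=0, l2_idx=3, offset=3
L1[0] = 0
L2[0][3] = 3
paddr = 3 * 8 + 3 = 27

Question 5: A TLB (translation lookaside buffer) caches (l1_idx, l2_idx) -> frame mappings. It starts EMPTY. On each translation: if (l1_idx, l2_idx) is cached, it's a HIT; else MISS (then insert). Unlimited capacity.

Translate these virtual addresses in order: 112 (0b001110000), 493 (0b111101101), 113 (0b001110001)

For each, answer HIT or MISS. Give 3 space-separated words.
vaddr=112: (1,6) not in TLB -> MISS, insert
vaddr=493: (7,5) not in TLB -> MISS, insert
vaddr=113: (1,6) in TLB -> HIT

Answer: MISS MISS HIT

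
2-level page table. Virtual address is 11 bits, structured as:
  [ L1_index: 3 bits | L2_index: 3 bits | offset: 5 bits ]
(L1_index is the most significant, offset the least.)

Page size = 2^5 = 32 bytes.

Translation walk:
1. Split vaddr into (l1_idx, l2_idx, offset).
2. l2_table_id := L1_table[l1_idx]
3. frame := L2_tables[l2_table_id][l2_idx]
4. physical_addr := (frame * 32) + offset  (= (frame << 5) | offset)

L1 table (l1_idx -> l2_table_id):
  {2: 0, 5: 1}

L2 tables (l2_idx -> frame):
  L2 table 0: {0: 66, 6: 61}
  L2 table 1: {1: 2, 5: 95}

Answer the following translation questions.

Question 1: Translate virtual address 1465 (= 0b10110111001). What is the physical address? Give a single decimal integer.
vaddr = 1465 = 0b10110111001
Split: l1_idx=5, l2_idx=5, offset=25
L1[5] = 1
L2[1][5] = 95
paddr = 95 * 32 + 25 = 3065

Answer: 3065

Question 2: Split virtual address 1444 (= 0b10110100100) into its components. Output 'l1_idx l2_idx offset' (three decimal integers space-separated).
Answer: 5 5 4

Derivation:
vaddr = 1444 = 0b10110100100
  top 3 bits -> l1_idx = 5
  next 3 bits -> l2_idx = 5
  bottom 5 bits -> offset = 4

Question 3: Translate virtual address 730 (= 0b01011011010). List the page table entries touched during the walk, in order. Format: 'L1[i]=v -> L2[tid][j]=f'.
vaddr = 730 = 0b01011011010
Split: l1_idx=2, l2_idx=6, offset=26

Answer: L1[2]=0 -> L2[0][6]=61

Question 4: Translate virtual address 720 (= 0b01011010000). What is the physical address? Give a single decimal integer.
vaddr = 720 = 0b01011010000
Split: l1_idx=2, l2_idx=6, offset=16
L1[2] = 0
L2[0][6] = 61
paddr = 61 * 32 + 16 = 1968

Answer: 1968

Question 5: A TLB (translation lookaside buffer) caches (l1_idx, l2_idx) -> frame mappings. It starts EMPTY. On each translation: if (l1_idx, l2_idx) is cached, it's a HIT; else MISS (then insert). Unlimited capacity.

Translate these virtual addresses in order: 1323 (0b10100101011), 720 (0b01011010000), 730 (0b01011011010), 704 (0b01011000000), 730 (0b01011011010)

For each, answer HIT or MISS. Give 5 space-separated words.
Answer: MISS MISS HIT HIT HIT

Derivation:
vaddr=1323: (5,1) not in TLB -> MISS, insert
vaddr=720: (2,6) not in TLB -> MISS, insert
vaddr=730: (2,6) in TLB -> HIT
vaddr=704: (2,6) in TLB -> HIT
vaddr=730: (2,6) in TLB -> HIT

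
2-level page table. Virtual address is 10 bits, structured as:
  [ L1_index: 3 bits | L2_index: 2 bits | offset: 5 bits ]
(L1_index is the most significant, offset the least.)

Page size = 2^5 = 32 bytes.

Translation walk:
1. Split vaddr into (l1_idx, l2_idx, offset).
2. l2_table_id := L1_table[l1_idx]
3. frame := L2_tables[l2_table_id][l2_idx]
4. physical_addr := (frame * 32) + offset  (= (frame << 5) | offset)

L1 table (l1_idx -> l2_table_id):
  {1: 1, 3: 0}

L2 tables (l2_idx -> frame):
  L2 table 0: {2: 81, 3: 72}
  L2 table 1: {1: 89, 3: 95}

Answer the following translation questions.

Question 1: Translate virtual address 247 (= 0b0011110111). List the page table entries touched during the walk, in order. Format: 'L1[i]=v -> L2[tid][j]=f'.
vaddr = 247 = 0b0011110111
Split: l1_idx=1, l2_idx=3, offset=23

Answer: L1[1]=1 -> L2[1][3]=95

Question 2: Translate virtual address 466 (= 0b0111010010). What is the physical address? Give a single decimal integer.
vaddr = 466 = 0b0111010010
Split: l1_idx=3, l2_idx=2, offset=18
L1[3] = 0
L2[0][2] = 81
paddr = 81 * 32 + 18 = 2610

Answer: 2610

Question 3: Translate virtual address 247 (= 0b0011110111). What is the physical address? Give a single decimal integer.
vaddr = 247 = 0b0011110111
Split: l1_idx=1, l2_idx=3, offset=23
L1[1] = 1
L2[1][3] = 95
paddr = 95 * 32 + 23 = 3063

Answer: 3063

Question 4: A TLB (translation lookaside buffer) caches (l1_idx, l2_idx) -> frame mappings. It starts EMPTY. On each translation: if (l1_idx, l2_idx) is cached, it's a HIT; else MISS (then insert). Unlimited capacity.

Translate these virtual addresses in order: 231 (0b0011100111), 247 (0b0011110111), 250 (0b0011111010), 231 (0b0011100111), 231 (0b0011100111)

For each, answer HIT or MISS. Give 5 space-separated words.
Answer: MISS HIT HIT HIT HIT

Derivation:
vaddr=231: (1,3) not in TLB -> MISS, insert
vaddr=247: (1,3) in TLB -> HIT
vaddr=250: (1,3) in TLB -> HIT
vaddr=231: (1,3) in TLB -> HIT
vaddr=231: (1,3) in TLB -> HIT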